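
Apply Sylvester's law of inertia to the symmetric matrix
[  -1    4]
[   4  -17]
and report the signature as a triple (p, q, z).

step 0: pivot -1 → sign −
step 1: pivot -1 → sign −
signature = (0, 2, 0)

Answer: (0, 2, 0)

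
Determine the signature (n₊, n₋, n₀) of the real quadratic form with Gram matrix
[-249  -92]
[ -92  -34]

Answer: (0, 2, 0)

Derivation:
step 0: pivot -249 → sign −
step 1: pivot -2/249 → sign −
signature = (0, 2, 0)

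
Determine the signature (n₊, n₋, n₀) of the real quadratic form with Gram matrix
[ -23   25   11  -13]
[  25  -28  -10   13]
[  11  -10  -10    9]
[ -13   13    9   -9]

Answer: (0, 3, 1)

Derivation:
step 0: pivot -23 → sign −
step 1: pivot -19/23 → sign −
step 2: pivot -2/19 → sign −
step 3: row/col 3 already zero → sign 0
signature = (0, 3, 1)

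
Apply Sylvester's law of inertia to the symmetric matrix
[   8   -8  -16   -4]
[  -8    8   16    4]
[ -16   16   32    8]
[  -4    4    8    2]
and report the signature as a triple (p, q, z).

Answer: (1, 0, 3)

Derivation:
step 0: pivot 8 → sign +
step 1: row/col 1 already zero → sign 0
step 2: row/col 2 already zero → sign 0
step 3: row/col 3 already zero → sign 0
signature = (1, 0, 3)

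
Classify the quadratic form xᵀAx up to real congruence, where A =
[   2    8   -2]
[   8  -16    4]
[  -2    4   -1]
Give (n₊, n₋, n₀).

step 0: pivot 2 → sign +
step 1: pivot -48 → sign −
step 2: row/col 2 already zero → sign 0
signature = (1, 1, 1)

Answer: (1, 1, 1)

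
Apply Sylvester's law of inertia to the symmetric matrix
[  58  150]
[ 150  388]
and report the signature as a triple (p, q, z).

step 0: pivot 58 → sign +
step 1: pivot 2/29 → sign +
signature = (2, 0, 0)

Answer: (2, 0, 0)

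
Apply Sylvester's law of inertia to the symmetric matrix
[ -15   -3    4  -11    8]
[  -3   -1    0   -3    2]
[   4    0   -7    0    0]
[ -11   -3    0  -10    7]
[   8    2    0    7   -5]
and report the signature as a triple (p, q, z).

step 0: pivot -15 → sign −
step 1: pivot -2/5 → sign −
step 2: pivot -13/3 → sign −
step 3: pivot 1/13 → sign +
step 4: row/col 4 already zero → sign 0
signature = (1, 3, 1)

Answer: (1, 3, 1)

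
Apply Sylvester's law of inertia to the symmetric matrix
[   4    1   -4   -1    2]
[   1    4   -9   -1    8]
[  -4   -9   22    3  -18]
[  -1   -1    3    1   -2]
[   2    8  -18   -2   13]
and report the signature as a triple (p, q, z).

step 0: pivot 4 → sign +
step 1: pivot 15/4 → sign +
step 2: pivot 14/15 → sign +
step 3: pivot 3/7 → sign +
step 4: pivot -3 → sign −
signature = (4, 1, 0)

Answer: (4, 1, 0)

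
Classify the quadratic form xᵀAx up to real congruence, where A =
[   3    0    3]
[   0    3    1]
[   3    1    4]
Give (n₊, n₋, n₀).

step 0: pivot 3 → sign +
step 1: pivot 3 → sign +
step 2: pivot 2/3 → sign +
signature = (3, 0, 0)

Answer: (3, 0, 0)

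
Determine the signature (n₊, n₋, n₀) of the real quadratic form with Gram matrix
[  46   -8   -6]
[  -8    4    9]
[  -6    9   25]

Answer: (2, 1, 0)

Derivation:
step 0: pivot 46 → sign +
step 1: pivot 60/23 → sign +
step 2: pivot -1/20 → sign −
signature = (2, 1, 0)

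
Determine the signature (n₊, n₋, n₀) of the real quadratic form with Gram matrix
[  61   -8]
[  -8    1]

step 0: pivot 61 → sign +
step 1: pivot -3/61 → sign −
signature = (1, 1, 0)

Answer: (1, 1, 0)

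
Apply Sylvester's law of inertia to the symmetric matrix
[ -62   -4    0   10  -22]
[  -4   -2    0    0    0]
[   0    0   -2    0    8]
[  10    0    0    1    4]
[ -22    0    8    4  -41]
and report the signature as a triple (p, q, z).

Answer: (1, 4, 0)

Derivation:
step 0: pivot -62 → sign −
step 1: pivot -54/31 → sign −
step 2: pivot -2 → sign −
step 3: pivot 77/27 → sign +
step 4: pivot -3/77 → sign −
signature = (1, 4, 0)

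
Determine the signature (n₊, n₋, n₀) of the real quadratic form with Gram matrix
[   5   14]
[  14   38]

Answer: (1, 1, 0)

Derivation:
step 0: pivot 5 → sign +
step 1: pivot -6/5 → sign −
signature = (1, 1, 0)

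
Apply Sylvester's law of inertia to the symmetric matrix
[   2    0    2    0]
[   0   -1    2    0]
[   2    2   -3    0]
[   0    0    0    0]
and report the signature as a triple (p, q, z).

Answer: (1, 2, 1)

Derivation:
step 0: pivot 2 → sign +
step 1: pivot -1 → sign −
step 2: pivot -1 → sign −
step 3: row/col 3 already zero → sign 0
signature = (1, 2, 1)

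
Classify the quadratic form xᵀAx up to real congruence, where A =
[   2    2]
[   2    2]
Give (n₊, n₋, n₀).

step 0: pivot 2 → sign +
step 1: row/col 1 already zero → sign 0
signature = (1, 0, 1)

Answer: (1, 0, 1)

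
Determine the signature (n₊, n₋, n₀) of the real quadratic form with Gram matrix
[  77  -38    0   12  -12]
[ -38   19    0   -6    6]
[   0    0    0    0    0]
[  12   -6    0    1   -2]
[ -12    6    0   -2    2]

step 0: pivot 77 → sign +
step 1: pivot 19/77 → sign +
step 2: pivot -17/19 → sign −
step 3: pivot 2/17 → sign +
step 4: row/col 4 already zero → sign 0
signature = (3, 1, 1)

Answer: (3, 1, 1)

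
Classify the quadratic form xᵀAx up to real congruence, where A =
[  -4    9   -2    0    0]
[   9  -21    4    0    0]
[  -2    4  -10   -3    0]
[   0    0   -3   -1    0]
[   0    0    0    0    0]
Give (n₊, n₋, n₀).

step 0: pivot -4 → sign −
step 1: pivot -3/4 → sign −
step 2: pivot -26/3 → sign −
step 3: pivot 1/26 → sign +
step 4: row/col 4 already zero → sign 0
signature = (1, 3, 1)

Answer: (1, 3, 1)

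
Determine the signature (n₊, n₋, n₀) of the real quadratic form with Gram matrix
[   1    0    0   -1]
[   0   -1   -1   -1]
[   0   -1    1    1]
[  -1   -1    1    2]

step 0: pivot 1 → sign +
step 1: pivot -1 → sign −
step 2: pivot 2 → sign +
step 3: row/col 3 already zero → sign 0
signature = (2, 1, 1)

Answer: (2, 1, 1)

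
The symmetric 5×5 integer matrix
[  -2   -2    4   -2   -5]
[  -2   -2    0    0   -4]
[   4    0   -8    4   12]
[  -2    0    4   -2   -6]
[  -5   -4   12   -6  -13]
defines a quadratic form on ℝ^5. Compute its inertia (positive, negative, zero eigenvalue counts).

step 0: pivot -2 → sign −
step 1: pivot -8 → sign −
step 2: pivot 2 → sign +
step 3: pivot 1/2 → sign +
step 4: row/col 4 already zero → sign 0
signature = (2, 2, 1)

Answer: (2, 2, 1)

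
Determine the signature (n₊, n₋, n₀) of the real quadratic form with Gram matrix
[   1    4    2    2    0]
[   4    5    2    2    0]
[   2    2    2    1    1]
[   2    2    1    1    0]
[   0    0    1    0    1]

step 0: pivot 1 → sign +
step 1: pivot -11 → sign −
step 2: pivot 14/11 → sign +
step 3: pivot 3/14 → sign +
step 4: row/col 4 already zero → sign 0
signature = (3, 1, 1)

Answer: (3, 1, 1)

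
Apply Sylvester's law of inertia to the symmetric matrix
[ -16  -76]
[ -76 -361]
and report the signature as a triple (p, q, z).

Answer: (0, 1, 1)

Derivation:
step 0: pivot -16 → sign −
step 1: row/col 1 already zero → sign 0
signature = (0, 1, 1)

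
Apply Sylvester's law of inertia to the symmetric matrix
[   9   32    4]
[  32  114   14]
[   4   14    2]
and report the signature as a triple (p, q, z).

Answer: (2, 0, 1)

Derivation:
step 0: pivot 9 → sign +
step 1: pivot 2/9 → sign +
step 2: row/col 2 already zero → sign 0
signature = (2, 0, 1)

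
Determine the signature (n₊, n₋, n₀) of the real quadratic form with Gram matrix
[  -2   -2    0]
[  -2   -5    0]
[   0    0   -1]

step 0: pivot -2 → sign −
step 1: pivot -3 → sign −
step 2: pivot -1 → sign −
signature = (0, 3, 0)

Answer: (0, 3, 0)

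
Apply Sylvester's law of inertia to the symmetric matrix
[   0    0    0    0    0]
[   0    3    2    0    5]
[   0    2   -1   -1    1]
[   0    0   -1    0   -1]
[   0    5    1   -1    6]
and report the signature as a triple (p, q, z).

step 0: pivot 3 → sign +
step 1: pivot -7/3 → sign −
step 2: pivot 3/7 → sign +
step 3: row/col 3 already zero → sign 0
step 4: row/col 4 already zero → sign 0
signature = (2, 1, 2)

Answer: (2, 1, 2)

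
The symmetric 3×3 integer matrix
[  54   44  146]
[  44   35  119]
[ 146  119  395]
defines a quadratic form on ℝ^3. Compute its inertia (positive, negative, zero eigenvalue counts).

Answer: (2, 1, 0)

Derivation:
step 0: pivot 54 → sign +
step 1: pivot -23/27 → sign −
step 2: pivot 6/23 → sign +
signature = (2, 1, 0)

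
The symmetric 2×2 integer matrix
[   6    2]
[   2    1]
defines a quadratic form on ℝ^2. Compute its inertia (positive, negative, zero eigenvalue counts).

Answer: (2, 0, 0)

Derivation:
step 0: pivot 6 → sign +
step 1: pivot 1/3 → sign +
signature = (2, 0, 0)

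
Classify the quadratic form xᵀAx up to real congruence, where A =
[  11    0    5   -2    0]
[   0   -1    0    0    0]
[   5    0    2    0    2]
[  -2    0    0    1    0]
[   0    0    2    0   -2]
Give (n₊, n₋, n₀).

Answer: (3, 2, 0)

Derivation:
step 0: pivot 11 → sign +
step 1: pivot -1 → sign −
step 2: pivot -3/11 → sign −
step 3: pivot 11/3 → sign +
step 4: pivot 6/11 → sign +
signature = (3, 2, 0)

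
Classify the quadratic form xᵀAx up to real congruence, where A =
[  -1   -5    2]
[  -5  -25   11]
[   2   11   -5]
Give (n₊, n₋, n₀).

Answer: (1, 2, 0)

Derivation:
step 0: pivot -1 → sign −
step 1: pivot -1 → sign −
step 2: pivot 1 → sign +
signature = (1, 2, 0)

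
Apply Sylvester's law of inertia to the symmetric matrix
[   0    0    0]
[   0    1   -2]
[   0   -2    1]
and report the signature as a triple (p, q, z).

step 0: pivot 1 → sign +
step 1: pivot -3 → sign −
step 2: row/col 2 already zero → sign 0
signature = (1, 1, 1)

Answer: (1, 1, 1)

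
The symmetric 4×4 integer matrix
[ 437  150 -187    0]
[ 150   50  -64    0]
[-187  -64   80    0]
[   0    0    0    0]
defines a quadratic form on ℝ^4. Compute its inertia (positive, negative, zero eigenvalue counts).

Answer: (2, 1, 1)

Derivation:
step 0: pivot 437 → sign +
step 1: pivot -650/437 → sign −
step 2: pivot 1/325 → sign +
step 3: row/col 3 already zero → sign 0
signature = (2, 1, 1)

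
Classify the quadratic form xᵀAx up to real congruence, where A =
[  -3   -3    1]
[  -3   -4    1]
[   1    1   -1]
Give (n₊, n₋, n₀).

Answer: (0, 3, 0)

Derivation:
step 0: pivot -3 → sign −
step 1: pivot -1 → sign −
step 2: pivot -2/3 → sign −
signature = (0, 3, 0)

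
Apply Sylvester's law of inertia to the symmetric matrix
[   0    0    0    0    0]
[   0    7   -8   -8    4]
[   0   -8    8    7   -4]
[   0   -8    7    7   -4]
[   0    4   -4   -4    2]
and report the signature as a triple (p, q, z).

step 0: pivot 7 → sign +
step 1: pivot -8/7 → sign −
step 2: pivot 15/8 → sign +
step 3: pivot -2/15 → sign −
step 4: row/col 4 already zero → sign 0
signature = (2, 2, 1)

Answer: (2, 2, 1)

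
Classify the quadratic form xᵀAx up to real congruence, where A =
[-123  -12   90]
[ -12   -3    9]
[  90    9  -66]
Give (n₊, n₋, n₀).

step 0: pivot -123 → sign −
step 1: pivot -75/41 → sign −
step 2: pivot -3/25 → sign −
signature = (0, 3, 0)

Answer: (0, 3, 0)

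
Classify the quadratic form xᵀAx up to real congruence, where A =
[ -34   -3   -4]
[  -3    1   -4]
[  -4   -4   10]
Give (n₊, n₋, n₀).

Answer: (1, 2, 0)

Derivation:
step 0: pivot -34 → sign −
step 1: pivot 43/34 → sign +
step 2: pivot -2/43 → sign −
signature = (1, 2, 0)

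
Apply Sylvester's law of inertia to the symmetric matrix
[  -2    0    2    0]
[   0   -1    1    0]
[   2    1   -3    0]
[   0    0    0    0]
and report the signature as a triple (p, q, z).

step 0: pivot -2 → sign −
step 1: pivot -1 → sign −
step 2: row/col 2 already zero → sign 0
step 3: row/col 3 already zero → sign 0
signature = (0, 2, 2)

Answer: (0, 2, 2)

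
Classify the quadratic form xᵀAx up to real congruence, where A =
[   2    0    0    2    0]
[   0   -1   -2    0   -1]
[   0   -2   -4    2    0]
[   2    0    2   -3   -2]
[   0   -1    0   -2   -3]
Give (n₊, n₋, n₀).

Answer: (2, 3, 0)

Derivation:
step 0: pivot 2 → sign +
step 1: pivot -1 → sign −
step 2: pivot -5 → sign −
step 3: pivot 4/5 → sign +
step 4: pivot -3 → sign −
signature = (2, 3, 0)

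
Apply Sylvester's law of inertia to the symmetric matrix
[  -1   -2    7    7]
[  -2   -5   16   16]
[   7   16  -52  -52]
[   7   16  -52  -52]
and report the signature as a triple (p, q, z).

Answer: (1, 2, 1)

Derivation:
step 0: pivot -1 → sign −
step 1: pivot -1 → sign −
step 2: pivot 1 → sign +
step 3: row/col 3 already zero → sign 0
signature = (1, 2, 1)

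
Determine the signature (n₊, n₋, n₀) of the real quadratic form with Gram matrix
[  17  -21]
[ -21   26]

step 0: pivot 17 → sign +
step 1: pivot 1/17 → sign +
signature = (2, 0, 0)

Answer: (2, 0, 0)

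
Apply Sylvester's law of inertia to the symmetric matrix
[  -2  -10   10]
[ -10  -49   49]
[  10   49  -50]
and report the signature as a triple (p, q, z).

step 0: pivot -2 → sign −
step 1: pivot 1 → sign +
step 2: pivot -1 → sign −
signature = (1, 2, 0)

Answer: (1, 2, 0)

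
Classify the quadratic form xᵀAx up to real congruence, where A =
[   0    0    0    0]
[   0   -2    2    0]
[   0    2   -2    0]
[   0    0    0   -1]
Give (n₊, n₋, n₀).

Answer: (0, 2, 2)

Derivation:
step 0: pivot -2 → sign −
step 1: pivot -1 → sign −
step 2: row/col 2 already zero → sign 0
step 3: row/col 3 already zero → sign 0
signature = (0, 2, 2)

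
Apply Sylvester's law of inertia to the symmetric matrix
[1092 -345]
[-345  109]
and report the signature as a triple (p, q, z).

Answer: (2, 0, 0)

Derivation:
step 0: pivot 1092 → sign +
step 1: pivot 1/364 → sign +
signature = (2, 0, 0)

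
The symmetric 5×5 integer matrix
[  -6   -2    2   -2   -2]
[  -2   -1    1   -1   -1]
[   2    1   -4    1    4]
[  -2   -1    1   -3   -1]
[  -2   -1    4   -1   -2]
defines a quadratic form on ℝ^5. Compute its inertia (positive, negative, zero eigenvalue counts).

Answer: (1, 4, 0)

Derivation:
step 0: pivot -6 → sign −
step 1: pivot -1/3 → sign −
step 2: pivot -3 → sign −
step 3: pivot -2 → sign −
step 4: pivot 2 → sign +
signature = (1, 4, 0)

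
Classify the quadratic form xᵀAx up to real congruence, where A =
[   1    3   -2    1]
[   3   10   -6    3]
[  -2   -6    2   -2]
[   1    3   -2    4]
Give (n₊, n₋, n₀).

step 0: pivot 1 → sign +
step 1: pivot 1 → sign +
step 2: pivot -2 → sign −
step 3: pivot 3 → sign +
signature = (3, 1, 0)

Answer: (3, 1, 0)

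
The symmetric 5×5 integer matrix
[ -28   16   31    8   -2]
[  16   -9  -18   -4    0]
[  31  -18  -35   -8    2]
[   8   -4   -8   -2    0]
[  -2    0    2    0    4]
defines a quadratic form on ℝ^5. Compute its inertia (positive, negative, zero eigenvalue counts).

step 0: pivot -28 → sign −
step 1: pivot 1/7 → sign +
step 2: pivot -5/4 → sign −
step 3: pivot 6/5 → sign +
step 4: row/col 4 already zero → sign 0
signature = (2, 2, 1)

Answer: (2, 2, 1)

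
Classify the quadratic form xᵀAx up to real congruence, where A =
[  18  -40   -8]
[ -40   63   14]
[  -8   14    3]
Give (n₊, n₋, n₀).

Answer: (1, 2, 0)

Derivation:
step 0: pivot 18 → sign +
step 1: pivot -233/9 → sign −
step 2: pivot -1/233 → sign −
signature = (1, 2, 0)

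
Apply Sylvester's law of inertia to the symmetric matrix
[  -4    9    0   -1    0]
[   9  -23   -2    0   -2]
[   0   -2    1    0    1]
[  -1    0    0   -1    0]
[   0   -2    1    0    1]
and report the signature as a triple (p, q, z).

Answer: (1, 2, 2)

Derivation:
step 0: pivot -4 → sign −
step 1: pivot -11/4 → sign −
step 2: pivot 27/11 → sign +
step 3: row/col 3 already zero → sign 0
step 4: row/col 4 already zero → sign 0
signature = (1, 2, 2)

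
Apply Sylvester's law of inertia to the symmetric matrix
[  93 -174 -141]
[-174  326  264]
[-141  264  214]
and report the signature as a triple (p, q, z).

Answer: (3, 0, 0)

Derivation:
step 0: pivot 93 → sign +
step 1: pivot 14/31 → sign +
step 2: pivot 1/7 → sign +
signature = (3, 0, 0)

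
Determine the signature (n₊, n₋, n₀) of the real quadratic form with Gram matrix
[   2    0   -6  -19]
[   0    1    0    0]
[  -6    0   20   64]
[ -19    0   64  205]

Answer: (3, 0, 1)

Derivation:
step 0: pivot 2 → sign +
step 1: pivot 1 → sign +
step 2: pivot 2 → sign +
step 3: row/col 3 already zero → sign 0
signature = (3, 0, 1)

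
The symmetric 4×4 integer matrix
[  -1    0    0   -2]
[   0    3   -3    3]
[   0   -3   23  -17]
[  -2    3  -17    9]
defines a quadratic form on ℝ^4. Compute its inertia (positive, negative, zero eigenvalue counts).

step 0: pivot -1 → sign −
step 1: pivot 3 → sign +
step 2: pivot 20 → sign +
step 3: pivot 1/5 → sign +
signature = (3, 1, 0)

Answer: (3, 1, 0)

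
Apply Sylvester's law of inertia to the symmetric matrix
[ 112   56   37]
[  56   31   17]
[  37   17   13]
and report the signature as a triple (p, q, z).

step 0: pivot 112 → sign +
step 1: pivot 3 → sign +
step 2: pivot 3/112 → sign +
signature = (3, 0, 0)

Answer: (3, 0, 0)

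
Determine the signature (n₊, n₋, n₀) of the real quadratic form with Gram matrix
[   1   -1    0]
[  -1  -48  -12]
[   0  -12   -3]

step 0: pivot 1 → sign +
step 1: pivot -49 → sign −
step 2: pivot -3/49 → sign −
signature = (1, 2, 0)

Answer: (1, 2, 0)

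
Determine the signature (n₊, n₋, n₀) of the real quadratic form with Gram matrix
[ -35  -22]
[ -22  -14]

Answer: (0, 2, 0)

Derivation:
step 0: pivot -35 → sign −
step 1: pivot -6/35 → sign −
signature = (0, 2, 0)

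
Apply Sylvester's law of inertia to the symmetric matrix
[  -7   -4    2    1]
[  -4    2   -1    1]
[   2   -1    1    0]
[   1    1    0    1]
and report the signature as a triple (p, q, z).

Answer: (3, 1, 0)

Derivation:
step 0: pivot -7 → sign −
step 1: pivot 30/7 → sign +
step 2: pivot 1/2 → sign +
step 3: pivot 3/5 → sign +
signature = (3, 1, 0)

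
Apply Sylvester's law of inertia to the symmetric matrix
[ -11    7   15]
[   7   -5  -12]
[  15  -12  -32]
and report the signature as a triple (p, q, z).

Answer: (0, 3, 0)

Derivation:
step 0: pivot -11 → sign −
step 1: pivot -6/11 → sign −
step 2: pivot -1/2 → sign −
signature = (0, 3, 0)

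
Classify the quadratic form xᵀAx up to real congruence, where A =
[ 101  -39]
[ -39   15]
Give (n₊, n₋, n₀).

Answer: (1, 1, 0)

Derivation:
step 0: pivot 101 → sign +
step 1: pivot -6/101 → sign −
signature = (1, 1, 0)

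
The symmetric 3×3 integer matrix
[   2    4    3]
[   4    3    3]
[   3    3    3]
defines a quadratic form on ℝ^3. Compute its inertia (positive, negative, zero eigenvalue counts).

step 0: pivot 2 → sign +
step 1: pivot -5 → sign −
step 2: pivot 3/10 → sign +
signature = (2, 1, 0)

Answer: (2, 1, 0)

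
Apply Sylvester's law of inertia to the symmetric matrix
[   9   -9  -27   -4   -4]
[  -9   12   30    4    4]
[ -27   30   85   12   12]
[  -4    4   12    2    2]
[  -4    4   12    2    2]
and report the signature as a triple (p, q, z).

step 0: pivot 9 → sign +
step 1: pivot 3 → sign +
step 2: pivot 1 → sign +
step 3: pivot 2/9 → sign +
step 4: row/col 4 already zero → sign 0
signature = (4, 0, 1)

Answer: (4, 0, 1)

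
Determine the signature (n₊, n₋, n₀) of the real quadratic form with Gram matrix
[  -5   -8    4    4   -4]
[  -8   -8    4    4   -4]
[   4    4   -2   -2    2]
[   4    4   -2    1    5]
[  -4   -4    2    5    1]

Answer: (2, 1, 2)

Derivation:
step 0: pivot -5 → sign −
step 1: pivot 24/5 → sign +
step 2: pivot 3 → sign +
step 3: row/col 3 already zero → sign 0
step 4: row/col 4 already zero → sign 0
signature = (2, 1, 2)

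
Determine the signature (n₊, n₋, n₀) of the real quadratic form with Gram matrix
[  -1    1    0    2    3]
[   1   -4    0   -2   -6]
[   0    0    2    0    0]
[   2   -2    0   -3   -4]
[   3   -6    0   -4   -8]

Answer: (2, 2, 1)

Derivation:
step 0: pivot -1 → sign −
step 1: pivot -3 → sign −
step 2: pivot 2 → sign +
step 3: pivot 1 → sign +
step 4: row/col 4 already zero → sign 0
signature = (2, 2, 1)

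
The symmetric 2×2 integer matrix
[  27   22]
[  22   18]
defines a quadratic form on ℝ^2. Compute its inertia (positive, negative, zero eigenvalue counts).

step 0: pivot 27 → sign +
step 1: pivot 2/27 → sign +
signature = (2, 0, 0)

Answer: (2, 0, 0)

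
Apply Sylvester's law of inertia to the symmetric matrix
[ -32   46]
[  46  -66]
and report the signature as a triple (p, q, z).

Answer: (1, 1, 0)

Derivation:
step 0: pivot -32 → sign −
step 1: pivot 1/8 → sign +
signature = (1, 1, 0)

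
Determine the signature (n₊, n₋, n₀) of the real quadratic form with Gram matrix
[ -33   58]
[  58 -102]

Answer: (0, 2, 0)

Derivation:
step 0: pivot -33 → sign −
step 1: pivot -2/33 → sign −
signature = (0, 2, 0)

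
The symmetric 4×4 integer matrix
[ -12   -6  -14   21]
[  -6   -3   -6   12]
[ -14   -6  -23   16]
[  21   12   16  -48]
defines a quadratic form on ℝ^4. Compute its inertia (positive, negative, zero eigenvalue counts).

Answer: (1, 3, 0)

Derivation:
step 0: pivot -12 → sign −
step 1: pivot -20/3 → sign −
step 2: pivot 3/20 → sign +
step 3: pivot -3/4 → sign −
signature = (1, 3, 0)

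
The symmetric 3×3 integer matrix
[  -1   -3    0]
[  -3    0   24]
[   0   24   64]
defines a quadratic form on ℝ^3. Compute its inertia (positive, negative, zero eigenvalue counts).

Answer: (1, 1, 1)

Derivation:
step 0: pivot -1 → sign −
step 1: pivot 9 → sign +
step 2: row/col 2 already zero → sign 0
signature = (1, 1, 1)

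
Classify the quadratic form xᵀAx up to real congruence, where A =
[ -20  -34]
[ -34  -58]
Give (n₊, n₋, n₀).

step 0: pivot -20 → sign −
step 1: pivot -1/5 → sign −
signature = (0, 2, 0)

Answer: (0, 2, 0)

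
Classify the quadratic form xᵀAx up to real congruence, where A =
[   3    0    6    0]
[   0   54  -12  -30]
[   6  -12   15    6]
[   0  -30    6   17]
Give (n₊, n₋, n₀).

step 0: pivot 3 → sign +
step 1: pivot 54 → sign +
step 2: pivot 1/3 → sign +
step 3: pivot -1 → sign −
signature = (3, 1, 0)

Answer: (3, 1, 0)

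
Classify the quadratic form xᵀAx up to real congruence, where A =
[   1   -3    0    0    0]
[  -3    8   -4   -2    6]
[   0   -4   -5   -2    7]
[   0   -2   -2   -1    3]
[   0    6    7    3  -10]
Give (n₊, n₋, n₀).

Answer: (2, 2, 1)

Derivation:
step 0: pivot 1 → sign +
step 1: pivot -1 → sign −
step 2: pivot 11 → sign +
step 3: pivot -3/11 → sign −
step 4: row/col 4 already zero → sign 0
signature = (2, 2, 1)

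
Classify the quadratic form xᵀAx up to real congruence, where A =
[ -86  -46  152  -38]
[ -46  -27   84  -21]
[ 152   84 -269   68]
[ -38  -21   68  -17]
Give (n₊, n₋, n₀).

step 0: pivot -86 → sign −
step 1: pivot -103/43 → sign −
step 2: pivot 277/103 → sign +
step 3: pivot -6/277 → sign −
signature = (1, 3, 0)

Answer: (1, 3, 0)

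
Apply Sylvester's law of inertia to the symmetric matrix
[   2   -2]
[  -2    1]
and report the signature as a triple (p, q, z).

step 0: pivot 2 → sign +
step 1: pivot -1 → sign −
signature = (1, 1, 0)

Answer: (1, 1, 0)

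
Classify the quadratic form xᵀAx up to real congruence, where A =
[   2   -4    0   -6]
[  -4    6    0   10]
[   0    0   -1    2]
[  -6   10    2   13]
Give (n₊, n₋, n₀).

Answer: (2, 2, 0)

Derivation:
step 0: pivot 2 → sign +
step 1: pivot -2 → sign −
step 2: pivot -1 → sign −
step 3: pivot 1 → sign +
signature = (2, 2, 0)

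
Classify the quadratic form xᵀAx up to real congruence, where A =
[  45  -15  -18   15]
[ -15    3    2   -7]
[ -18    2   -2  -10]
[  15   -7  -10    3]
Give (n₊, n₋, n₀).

step 0: pivot 45 → sign +
step 1: pivot -2 → sign −
step 2: pivot -6/5 → sign −
step 3: row/col 3 already zero → sign 0
signature = (1, 2, 1)

Answer: (1, 2, 1)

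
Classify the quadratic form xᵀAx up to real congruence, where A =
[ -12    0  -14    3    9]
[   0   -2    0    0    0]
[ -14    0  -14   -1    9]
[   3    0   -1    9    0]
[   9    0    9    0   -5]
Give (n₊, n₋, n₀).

step 0: pivot -12 → sign −
step 1: pivot -2 → sign −
step 2: pivot 7/3 → sign +
step 3: pivot 15/14 → sign +
step 4: pivot 2/5 → sign +
signature = (3, 2, 0)

Answer: (3, 2, 0)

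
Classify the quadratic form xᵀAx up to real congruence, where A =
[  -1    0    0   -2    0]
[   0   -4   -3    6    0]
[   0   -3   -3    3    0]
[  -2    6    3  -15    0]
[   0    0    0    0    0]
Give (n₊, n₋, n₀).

Answer: (1, 3, 1)

Derivation:
step 0: pivot -1 → sign −
step 1: pivot -4 → sign −
step 2: pivot -3/4 → sign −
step 3: pivot 1 → sign +
step 4: row/col 4 already zero → sign 0
signature = (1, 3, 1)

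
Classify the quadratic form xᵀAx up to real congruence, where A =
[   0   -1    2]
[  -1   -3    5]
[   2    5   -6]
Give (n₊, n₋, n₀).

Answer: (2, 1, 0)

Derivation:
step 0: pivot -3 → sign −
step 1: pivot 1/3 → sign +
step 2: pivot 2 → sign +
signature = (2, 1, 0)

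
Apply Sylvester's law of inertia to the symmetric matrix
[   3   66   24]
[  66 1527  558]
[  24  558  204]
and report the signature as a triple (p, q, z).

Answer: (2, 0, 1)

Derivation:
step 0: pivot 3 → sign +
step 1: pivot 75 → sign +
step 2: row/col 2 already zero → sign 0
signature = (2, 0, 1)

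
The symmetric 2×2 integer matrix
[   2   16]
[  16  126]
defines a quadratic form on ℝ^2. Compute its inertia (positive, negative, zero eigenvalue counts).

Answer: (1, 1, 0)

Derivation:
step 0: pivot 2 → sign +
step 1: pivot -2 → sign −
signature = (1, 1, 0)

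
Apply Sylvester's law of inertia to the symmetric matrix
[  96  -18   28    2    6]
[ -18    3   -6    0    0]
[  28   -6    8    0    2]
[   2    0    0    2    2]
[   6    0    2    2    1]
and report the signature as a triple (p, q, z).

Answer: (3, 1, 1)

Derivation:
step 0: pivot 96 → sign +
step 1: pivot -3/8 → sign −
step 2: pivot 4/3 → sign +
step 3: pivot 1 → sign +
step 4: row/col 4 already zero → sign 0
signature = (3, 1, 1)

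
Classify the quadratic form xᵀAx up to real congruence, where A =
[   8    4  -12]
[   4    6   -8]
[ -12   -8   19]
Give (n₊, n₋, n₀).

step 0: pivot 8 → sign +
step 1: pivot 4 → sign +
step 2: row/col 2 already zero → sign 0
signature = (2, 0, 1)

Answer: (2, 0, 1)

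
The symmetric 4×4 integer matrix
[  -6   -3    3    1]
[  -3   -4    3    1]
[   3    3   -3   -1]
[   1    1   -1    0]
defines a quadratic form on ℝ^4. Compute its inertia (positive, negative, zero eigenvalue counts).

step 0: pivot -6 → sign −
step 1: pivot -5/2 → sign −
step 2: pivot -3/5 → sign −
step 3: pivot 1/3 → sign +
signature = (1, 3, 0)

Answer: (1, 3, 0)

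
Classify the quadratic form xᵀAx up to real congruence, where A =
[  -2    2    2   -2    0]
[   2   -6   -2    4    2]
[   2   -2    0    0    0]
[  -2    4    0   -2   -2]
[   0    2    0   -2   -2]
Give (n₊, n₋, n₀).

Answer: (1, 3, 1)

Derivation:
step 0: pivot -2 → sign −
step 1: pivot -4 → sign −
step 2: pivot 2 → sign +
step 3: pivot -1 → sign −
step 4: row/col 4 already zero → sign 0
signature = (1, 3, 1)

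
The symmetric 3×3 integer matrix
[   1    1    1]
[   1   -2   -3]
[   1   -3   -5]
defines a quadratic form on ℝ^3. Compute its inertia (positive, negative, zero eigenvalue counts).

Answer: (1, 2, 0)

Derivation:
step 0: pivot 1 → sign +
step 1: pivot -3 → sign −
step 2: pivot -2/3 → sign −
signature = (1, 2, 0)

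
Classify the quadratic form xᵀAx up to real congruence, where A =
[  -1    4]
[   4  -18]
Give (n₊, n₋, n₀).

Answer: (0, 2, 0)

Derivation:
step 0: pivot -1 → sign −
step 1: pivot -2 → sign −
signature = (0, 2, 0)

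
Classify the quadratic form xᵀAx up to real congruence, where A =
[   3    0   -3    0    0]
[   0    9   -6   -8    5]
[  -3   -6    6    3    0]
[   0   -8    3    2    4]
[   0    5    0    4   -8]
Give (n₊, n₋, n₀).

step 0: pivot 3 → sign +
step 1: pivot 9 → sign +
step 2: pivot -1 → sign −
step 3: pivot 1/3 → sign +
step 4: pivot -1 → sign −
signature = (3, 2, 0)

Answer: (3, 2, 0)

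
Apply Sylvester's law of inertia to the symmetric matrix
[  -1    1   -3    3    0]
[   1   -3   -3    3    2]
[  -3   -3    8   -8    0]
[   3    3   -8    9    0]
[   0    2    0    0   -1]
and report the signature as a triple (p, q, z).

Answer: (2, 3, 0)

Derivation:
step 0: pivot -1 → sign −
step 1: pivot -2 → sign −
step 2: pivot 35 → sign +
step 3: pivot 1 → sign +
step 4: pivot -1/35 → sign −
signature = (2, 3, 0)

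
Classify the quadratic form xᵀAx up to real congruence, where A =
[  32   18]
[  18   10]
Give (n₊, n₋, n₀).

step 0: pivot 32 → sign +
step 1: pivot -1/8 → sign −
signature = (1, 1, 0)

Answer: (1, 1, 0)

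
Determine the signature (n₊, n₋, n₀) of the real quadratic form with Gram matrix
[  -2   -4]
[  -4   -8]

step 0: pivot -2 → sign −
step 1: row/col 1 already zero → sign 0
signature = (0, 1, 1)

Answer: (0, 1, 1)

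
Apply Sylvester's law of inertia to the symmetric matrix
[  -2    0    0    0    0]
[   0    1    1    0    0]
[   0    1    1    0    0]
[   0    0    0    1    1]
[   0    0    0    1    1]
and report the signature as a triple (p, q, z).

step 0: pivot -2 → sign −
step 1: pivot 1 → sign +
step 2: pivot 1 → sign +
step 3: row/col 3 already zero → sign 0
step 4: row/col 4 already zero → sign 0
signature = (2, 1, 2)

Answer: (2, 1, 2)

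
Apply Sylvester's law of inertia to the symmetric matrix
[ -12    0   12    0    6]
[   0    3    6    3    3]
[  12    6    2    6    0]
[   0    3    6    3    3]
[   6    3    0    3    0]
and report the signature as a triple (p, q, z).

Answer: (2, 1, 2)

Derivation:
step 0: pivot -12 → sign −
step 1: pivot 3 → sign +
step 2: pivot 2 → sign +
step 3: row/col 3 already zero → sign 0
step 4: row/col 4 already zero → sign 0
signature = (2, 1, 2)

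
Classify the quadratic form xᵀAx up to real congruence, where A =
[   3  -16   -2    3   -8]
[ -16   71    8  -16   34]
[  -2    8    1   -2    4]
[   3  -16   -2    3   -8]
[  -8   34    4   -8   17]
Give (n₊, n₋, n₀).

Answer: (3, 1, 1)

Derivation:
step 0: pivot 3 → sign +
step 1: pivot -43/3 → sign −
step 2: pivot 7/43 → sign +
step 3: pivot 3/7 → sign +
step 4: row/col 4 already zero → sign 0
signature = (3, 1, 1)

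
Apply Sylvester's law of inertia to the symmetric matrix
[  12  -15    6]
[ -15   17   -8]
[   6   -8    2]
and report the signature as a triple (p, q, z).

step 0: pivot 12 → sign +
step 1: pivot -7/4 → sign −
step 2: pivot -6/7 → sign −
signature = (1, 2, 0)

Answer: (1, 2, 0)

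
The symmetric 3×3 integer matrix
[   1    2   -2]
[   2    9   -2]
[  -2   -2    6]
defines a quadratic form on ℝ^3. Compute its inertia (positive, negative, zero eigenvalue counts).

Answer: (3, 0, 0)

Derivation:
step 0: pivot 1 → sign +
step 1: pivot 5 → sign +
step 2: pivot 6/5 → sign +
signature = (3, 0, 0)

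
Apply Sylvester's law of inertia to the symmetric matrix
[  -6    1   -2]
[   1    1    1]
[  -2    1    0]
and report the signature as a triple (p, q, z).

step 0: pivot -6 → sign −
step 1: pivot 7/6 → sign +
step 2: pivot 2/7 → sign +
signature = (2, 1, 0)

Answer: (2, 1, 0)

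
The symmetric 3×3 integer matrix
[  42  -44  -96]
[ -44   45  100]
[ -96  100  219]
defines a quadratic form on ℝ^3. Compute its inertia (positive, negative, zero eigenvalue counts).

step 0: pivot 42 → sign +
step 1: pivot -23/21 → sign −
step 2: pivot -3/23 → sign −
signature = (1, 2, 0)

Answer: (1, 2, 0)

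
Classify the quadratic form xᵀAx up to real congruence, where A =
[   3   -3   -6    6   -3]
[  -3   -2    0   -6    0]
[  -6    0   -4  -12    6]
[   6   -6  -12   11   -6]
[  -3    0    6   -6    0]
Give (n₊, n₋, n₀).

step 0: pivot 3 → sign +
step 1: pivot -5 → sign −
step 2: pivot -44/5 → sign −
step 3: pivot -1 → sign −
step 4: pivot 3/11 → sign +
signature = (2, 3, 0)

Answer: (2, 3, 0)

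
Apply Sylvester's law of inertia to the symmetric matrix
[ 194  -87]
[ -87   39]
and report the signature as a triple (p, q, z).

Answer: (1, 1, 0)

Derivation:
step 0: pivot 194 → sign +
step 1: pivot -3/194 → sign −
signature = (1, 1, 0)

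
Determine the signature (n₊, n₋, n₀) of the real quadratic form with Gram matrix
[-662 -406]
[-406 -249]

Answer: (0, 2, 0)

Derivation:
step 0: pivot -662 → sign −
step 1: pivot -1/331 → sign −
signature = (0, 2, 0)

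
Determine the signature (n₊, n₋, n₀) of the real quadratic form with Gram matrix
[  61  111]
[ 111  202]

Answer: (2, 0, 0)

Derivation:
step 0: pivot 61 → sign +
step 1: pivot 1/61 → sign +
signature = (2, 0, 0)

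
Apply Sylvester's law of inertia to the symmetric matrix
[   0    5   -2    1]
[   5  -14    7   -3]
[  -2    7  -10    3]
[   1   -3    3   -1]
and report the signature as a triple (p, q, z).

step 0: pivot -14 → sign −
step 1: pivot 25/14 → sign +
step 2: pivot -166/25 → sign −
step 3: pivot -1/83 → sign −
signature = (1, 3, 0)

Answer: (1, 3, 0)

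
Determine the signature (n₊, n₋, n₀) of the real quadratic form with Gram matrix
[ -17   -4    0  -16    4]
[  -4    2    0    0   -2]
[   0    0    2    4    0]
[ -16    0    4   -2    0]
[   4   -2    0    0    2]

Answer: (3, 1, 1)

Derivation:
step 0: pivot -17 → sign −
step 1: pivot 50/17 → sign +
step 2: pivot 2 → sign +
step 3: pivot 6/25 → sign +
step 4: row/col 4 already zero → sign 0
signature = (3, 1, 1)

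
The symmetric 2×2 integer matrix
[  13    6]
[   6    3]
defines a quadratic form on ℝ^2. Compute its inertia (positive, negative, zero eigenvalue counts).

step 0: pivot 13 → sign +
step 1: pivot 3/13 → sign +
signature = (2, 0, 0)

Answer: (2, 0, 0)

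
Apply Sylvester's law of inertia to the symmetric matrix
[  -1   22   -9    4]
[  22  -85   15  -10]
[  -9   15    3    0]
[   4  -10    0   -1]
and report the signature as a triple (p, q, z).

step 0: pivot -1 → sign −
step 1: pivot 399 → sign +
step 2: pivot 9/133 → sign +
step 3: pivot -1 → sign −
signature = (2, 2, 0)

Answer: (2, 2, 0)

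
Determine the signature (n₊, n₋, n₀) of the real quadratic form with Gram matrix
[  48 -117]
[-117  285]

step 0: pivot 48 → sign +
step 1: pivot -3/16 → sign −
signature = (1, 1, 0)

Answer: (1, 1, 0)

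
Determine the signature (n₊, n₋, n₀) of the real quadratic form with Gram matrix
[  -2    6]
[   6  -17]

step 0: pivot -2 → sign −
step 1: pivot 1 → sign +
signature = (1, 1, 0)

Answer: (1, 1, 0)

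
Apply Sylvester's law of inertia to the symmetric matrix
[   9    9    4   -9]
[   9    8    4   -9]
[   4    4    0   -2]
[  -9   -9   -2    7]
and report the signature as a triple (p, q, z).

step 0: pivot 9 → sign +
step 1: pivot -1 → sign −
step 2: pivot -16/9 → sign −
step 3: pivot 1/4 → sign +
signature = (2, 2, 0)

Answer: (2, 2, 0)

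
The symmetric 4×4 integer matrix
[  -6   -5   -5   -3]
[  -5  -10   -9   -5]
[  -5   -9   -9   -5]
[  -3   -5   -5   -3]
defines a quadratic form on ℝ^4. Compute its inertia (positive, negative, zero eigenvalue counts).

Answer: (0, 4, 0)

Derivation:
step 0: pivot -6 → sign −
step 1: pivot -35/6 → sign −
step 2: pivot -29/35 → sign −
step 3: pivot -6/29 → sign −
signature = (0, 4, 0)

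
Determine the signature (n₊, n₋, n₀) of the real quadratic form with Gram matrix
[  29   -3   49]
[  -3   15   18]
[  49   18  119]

Answer: (2, 1, 0)

Derivation:
step 0: pivot 29 → sign +
step 1: pivot 426/29 → sign +
step 2: pivot -3/142 → sign −
signature = (2, 1, 0)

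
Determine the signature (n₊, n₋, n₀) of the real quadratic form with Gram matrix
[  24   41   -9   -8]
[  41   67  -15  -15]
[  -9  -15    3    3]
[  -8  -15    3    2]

Answer: (1, 2, 1)

Derivation:
step 0: pivot 24 → sign +
step 1: pivot -73/24 → sign −
step 2: pivot -24/73 → sign −
step 3: row/col 3 already zero → sign 0
signature = (1, 2, 1)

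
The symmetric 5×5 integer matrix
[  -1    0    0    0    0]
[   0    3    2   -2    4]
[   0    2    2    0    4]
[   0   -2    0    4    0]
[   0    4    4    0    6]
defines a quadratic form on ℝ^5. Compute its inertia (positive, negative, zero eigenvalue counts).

step 0: pivot -1 → sign −
step 1: pivot 3 → sign +
step 2: pivot 2/3 → sign +
step 3: pivot -2 → sign −
step 4: row/col 4 already zero → sign 0
signature = (2, 2, 1)

Answer: (2, 2, 1)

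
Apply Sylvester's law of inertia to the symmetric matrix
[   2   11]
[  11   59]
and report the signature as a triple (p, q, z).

step 0: pivot 2 → sign +
step 1: pivot -3/2 → sign −
signature = (1, 1, 0)

Answer: (1, 1, 0)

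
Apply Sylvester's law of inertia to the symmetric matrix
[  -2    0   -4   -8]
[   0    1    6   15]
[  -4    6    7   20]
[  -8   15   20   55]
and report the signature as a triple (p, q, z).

step 0: pivot -2 → sign −
step 1: pivot 1 → sign +
step 2: pivot -21 → sign −
step 3: pivot 6/7 → sign +
signature = (2, 2, 0)

Answer: (2, 2, 0)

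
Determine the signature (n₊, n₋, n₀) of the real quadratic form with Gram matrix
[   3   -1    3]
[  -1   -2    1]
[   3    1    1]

Answer: (1, 2, 0)

Derivation:
step 0: pivot 3 → sign +
step 1: pivot -7/3 → sign −
step 2: pivot -2/7 → sign −
signature = (1, 2, 0)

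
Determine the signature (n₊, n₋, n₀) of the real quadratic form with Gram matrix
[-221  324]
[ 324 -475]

Answer: (1, 1, 0)

Derivation:
step 0: pivot -221 → sign −
step 1: pivot 1/221 → sign +
signature = (1, 1, 0)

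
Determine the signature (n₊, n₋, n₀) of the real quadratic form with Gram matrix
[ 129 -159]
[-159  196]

Answer: (2, 0, 0)

Derivation:
step 0: pivot 129 → sign +
step 1: pivot 1/43 → sign +
signature = (2, 0, 0)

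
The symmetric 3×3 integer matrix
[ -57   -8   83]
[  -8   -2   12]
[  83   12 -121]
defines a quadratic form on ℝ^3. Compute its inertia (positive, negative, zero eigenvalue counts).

Answer: (0, 2, 1)

Derivation:
step 0: pivot -57 → sign −
step 1: pivot -50/57 → sign −
step 2: row/col 2 already zero → sign 0
signature = (0, 2, 1)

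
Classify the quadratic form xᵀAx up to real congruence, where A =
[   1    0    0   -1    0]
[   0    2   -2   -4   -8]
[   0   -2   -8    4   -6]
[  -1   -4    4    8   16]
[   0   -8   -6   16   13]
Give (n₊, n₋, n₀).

step 0: pivot 1 → sign +
step 1: pivot 2 → sign +
step 2: pivot -10 → sign −
step 3: pivot -1 → sign −
step 4: pivot 3/5 → sign +
signature = (3, 2, 0)

Answer: (3, 2, 0)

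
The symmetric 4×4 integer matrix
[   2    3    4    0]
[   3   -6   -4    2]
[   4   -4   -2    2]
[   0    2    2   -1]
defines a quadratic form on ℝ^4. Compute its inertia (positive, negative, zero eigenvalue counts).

Answer: (1, 3, 0)

Derivation:
step 0: pivot 2 → sign +
step 1: pivot -21/2 → sign −
step 2: pivot -10/21 → sign −
step 3: pivot -3/5 → sign −
signature = (1, 3, 0)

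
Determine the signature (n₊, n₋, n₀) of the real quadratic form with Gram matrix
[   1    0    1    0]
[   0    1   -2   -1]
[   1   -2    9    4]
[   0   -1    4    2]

step 0: pivot 1 → sign +
step 1: pivot 1 → sign +
step 2: pivot 4 → sign +
step 3: row/col 3 already zero → sign 0
signature = (3, 0, 1)

Answer: (3, 0, 1)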